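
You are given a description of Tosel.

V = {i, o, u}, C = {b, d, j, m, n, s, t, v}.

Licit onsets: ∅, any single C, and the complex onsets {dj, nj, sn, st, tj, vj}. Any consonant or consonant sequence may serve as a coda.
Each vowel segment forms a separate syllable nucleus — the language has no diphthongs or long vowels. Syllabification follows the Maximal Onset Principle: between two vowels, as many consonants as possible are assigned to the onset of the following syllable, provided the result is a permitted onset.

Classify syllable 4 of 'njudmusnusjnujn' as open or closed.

closed

Vowels present: u, u, u, u; each is a nucleus, giving 4 syllables.
Between /u/ (V1) and /u/ (V2): /dm/; trying suffixes from longest down, /m/ is the first permitted one, so coda /d/ | onset /m/.
Between /u/ (V2) and /u/ (V3): cluster /sn/ — /sn/ is itself a permitted onset, so the whole cluster goes right; preceding coda = ∅.
Between /u/ (V3) and /u/ (V4): cluster /sjn/ — the longest permitted-onset suffix is /n/; onset = /n/, preceding coda = /sj/.
Result: njud.mu.snusj.nujn.
Syllable 4 is /nujn/ with coda /jn/, so it is closed.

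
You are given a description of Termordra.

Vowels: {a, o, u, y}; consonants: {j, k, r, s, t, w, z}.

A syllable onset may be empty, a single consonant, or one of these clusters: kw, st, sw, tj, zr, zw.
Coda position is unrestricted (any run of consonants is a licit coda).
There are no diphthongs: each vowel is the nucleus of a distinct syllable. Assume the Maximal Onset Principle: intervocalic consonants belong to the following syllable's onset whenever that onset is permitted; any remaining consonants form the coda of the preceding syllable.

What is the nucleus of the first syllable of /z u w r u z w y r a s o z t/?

u

Vowels present: u, u, y, a, o; each is a nucleus, giving 5 syllables.
The first nucleus (vowel 1 from the left) is /u/.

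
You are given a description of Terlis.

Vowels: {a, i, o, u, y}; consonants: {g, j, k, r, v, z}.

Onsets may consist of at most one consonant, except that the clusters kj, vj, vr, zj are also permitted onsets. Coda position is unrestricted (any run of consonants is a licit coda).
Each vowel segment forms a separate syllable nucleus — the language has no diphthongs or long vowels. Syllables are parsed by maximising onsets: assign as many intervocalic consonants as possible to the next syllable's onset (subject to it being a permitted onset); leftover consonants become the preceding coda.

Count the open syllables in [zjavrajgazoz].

2

The vowels are a, a, a, o — 4 nuclei, so 4 syllables.
/a…a/ gap (V1→V2): /vr/ — entire cluster is a permitted onset → onset /vr/, coda ∅.
/a…a/ gap (V2→V3): cluster /jg/ — the longest permitted-onset suffix is /g/; onset = /g/, preceding coda = /j/.
/a…o/ gap (V3→V4): /z/ → onset of the next syllable (single consonants are always licit onsets).
Putting it together: zja.vraj.ga.zoz.
Classifying each syllable: /zja/ (open), /vraj/ (closed), /ga/ (open), /zoz/ (closed).
Open syllables: 2.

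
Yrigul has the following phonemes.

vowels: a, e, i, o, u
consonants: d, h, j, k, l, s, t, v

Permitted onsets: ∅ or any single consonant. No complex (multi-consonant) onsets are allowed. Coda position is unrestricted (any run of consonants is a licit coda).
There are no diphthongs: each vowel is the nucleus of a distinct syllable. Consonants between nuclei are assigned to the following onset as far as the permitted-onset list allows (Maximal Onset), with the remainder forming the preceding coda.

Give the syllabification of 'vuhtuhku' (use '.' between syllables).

vuh.tuh.ku

Nuclei (vowels): u, u, u → 3 syllables.
Between /u/ (V1) and /u/ (V2): /ht/; trying suffixes from longest down, /t/ is the first permitted one, so coda /h/ | onset /t/.
Between /u/ (V2) and /u/ (V3): /hk/ — longest licit onset from the right is /k/, leaving /h/ as coda.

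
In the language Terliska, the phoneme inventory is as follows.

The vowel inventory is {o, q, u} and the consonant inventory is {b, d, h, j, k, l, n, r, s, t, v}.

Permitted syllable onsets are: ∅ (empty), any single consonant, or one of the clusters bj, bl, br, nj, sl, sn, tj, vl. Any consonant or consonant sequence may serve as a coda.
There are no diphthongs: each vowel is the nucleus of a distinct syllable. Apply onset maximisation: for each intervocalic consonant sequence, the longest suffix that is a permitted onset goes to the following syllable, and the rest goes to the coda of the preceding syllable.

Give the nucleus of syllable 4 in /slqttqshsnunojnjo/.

Nuclei (vowels): q, q, u, o, o → 5 syllables.
The fourth nucleus (vowel 4 from the left) is /o/.

o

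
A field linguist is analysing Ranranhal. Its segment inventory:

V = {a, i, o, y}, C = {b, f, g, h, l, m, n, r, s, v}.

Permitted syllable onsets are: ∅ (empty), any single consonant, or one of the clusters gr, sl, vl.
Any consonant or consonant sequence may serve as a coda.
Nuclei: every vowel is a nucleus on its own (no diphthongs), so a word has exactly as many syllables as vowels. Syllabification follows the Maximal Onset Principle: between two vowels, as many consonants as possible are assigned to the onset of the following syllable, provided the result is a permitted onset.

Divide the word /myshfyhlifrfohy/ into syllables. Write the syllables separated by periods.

mysh.fyh.lifr.fo.hy

Vowels present: y, y, i, o, y; each is a nucleus, giving 5 syllables.
σ1/σ2 boundary: cluster /shf/ — the longest permitted-onset suffix is /f/; onset = /f/, preceding coda = /sh/.
σ2/σ3 boundary: cluster /hl/ — the longest permitted-onset suffix is /l/; onset = /l/, preceding coda = /h/.
σ3/σ4 boundary: cluster /frf/ — the longest permitted-onset suffix is /f/; onset = /f/, preceding coda = /fr/.
σ4/σ5 boundary: /h/ → onset of the next syllable (single consonants are always licit onsets).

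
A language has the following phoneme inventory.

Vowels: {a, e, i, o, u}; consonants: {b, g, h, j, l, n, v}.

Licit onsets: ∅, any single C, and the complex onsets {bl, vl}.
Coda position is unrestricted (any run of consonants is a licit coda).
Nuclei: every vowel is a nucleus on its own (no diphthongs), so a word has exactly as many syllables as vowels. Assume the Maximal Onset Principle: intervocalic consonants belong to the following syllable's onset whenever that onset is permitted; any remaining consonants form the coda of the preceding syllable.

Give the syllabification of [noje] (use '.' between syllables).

no.je

The vowels are o, e — 2 nuclei, so 2 syllables.
/o…e/ gap (V1→V2): /j/ → onset of the next syllable (single consonants are always licit onsets).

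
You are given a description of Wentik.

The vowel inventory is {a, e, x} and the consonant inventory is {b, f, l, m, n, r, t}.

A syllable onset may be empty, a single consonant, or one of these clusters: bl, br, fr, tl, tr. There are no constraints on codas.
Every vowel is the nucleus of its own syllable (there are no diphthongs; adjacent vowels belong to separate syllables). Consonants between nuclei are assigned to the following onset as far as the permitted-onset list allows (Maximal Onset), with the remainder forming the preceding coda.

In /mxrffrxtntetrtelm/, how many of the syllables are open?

The vowels are x, x, e, e — 4 nuclei, so 4 syllables.
σ1/σ2 boundary: /rffr/ splits as /rf/ + /fr/ (/fr/ is the longest suffix that is a licit onset).
σ2/σ3 boundary: cluster /tnt/ — the longest permitted-onset suffix is /t/; onset = /t/, preceding coda = /tn/.
σ3/σ4 boundary: /trt/ — longest licit onset from the right is /t/, leaving /tr/ as coda.
Syllabification: mxrf.frxtn.tetr.telm.
Classifying each syllable: /mxrf/ (closed), /frxtn/ (closed), /tetr/ (closed), /telm/ (closed).
Open syllables: 0.

0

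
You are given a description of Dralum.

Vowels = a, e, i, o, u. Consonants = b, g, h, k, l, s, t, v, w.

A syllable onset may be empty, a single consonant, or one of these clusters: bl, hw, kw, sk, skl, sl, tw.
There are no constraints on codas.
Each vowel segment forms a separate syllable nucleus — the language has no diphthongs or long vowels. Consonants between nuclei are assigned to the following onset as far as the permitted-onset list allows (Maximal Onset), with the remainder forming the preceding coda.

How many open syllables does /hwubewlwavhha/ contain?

Nuclei (vowels): u, e, a, a → 4 syllables.
V1 /u/ – V2 /e/: /b/ → onset of the next syllable (single consonants are always licit onsets).
V2 /e/ – V3 /a/: cluster /wlw/ — the longest permitted-onset suffix is /w/; onset = /w/, preceding coda = /wl/.
V3 /a/ – V4 /a/: cluster /vhh/ — the longest permitted-onset suffix is /h/; onset = /h/, preceding coda = /vh/.
So the parse is hwu.bewl.wavh.ha.
Classifying each syllable: /hwu/ (open), /bewl/ (closed), /wavh/ (closed), /ha/ (open).
Open syllables: 2.

2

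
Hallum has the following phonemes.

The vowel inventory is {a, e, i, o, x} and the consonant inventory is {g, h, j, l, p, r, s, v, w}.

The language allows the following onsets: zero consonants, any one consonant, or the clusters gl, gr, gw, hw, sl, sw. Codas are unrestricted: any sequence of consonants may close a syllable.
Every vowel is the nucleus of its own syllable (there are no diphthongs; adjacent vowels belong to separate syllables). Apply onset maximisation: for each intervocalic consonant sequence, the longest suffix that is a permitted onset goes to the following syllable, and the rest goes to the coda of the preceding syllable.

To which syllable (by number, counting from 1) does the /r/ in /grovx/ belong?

1

Nuclei (vowels): o, x → 2 syllables.
σ1/σ2 boundary: /v/ is a single consonant, so it becomes the next onset.
So the parse is gro.vx.
The /r/ is in the onset of syllable 1 (/gro/).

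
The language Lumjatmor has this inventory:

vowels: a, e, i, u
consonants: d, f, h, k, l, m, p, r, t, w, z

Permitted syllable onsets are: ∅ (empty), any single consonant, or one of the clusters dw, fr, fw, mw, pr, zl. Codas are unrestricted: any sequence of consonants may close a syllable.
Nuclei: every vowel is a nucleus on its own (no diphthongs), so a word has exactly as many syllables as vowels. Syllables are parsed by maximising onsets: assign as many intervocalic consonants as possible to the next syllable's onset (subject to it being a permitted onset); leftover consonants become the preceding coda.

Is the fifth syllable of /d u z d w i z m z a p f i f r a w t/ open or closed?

closed

The vowels are u, i, a, i, a — 5 nuclei, so 5 syllables.
σ1/σ2 boundary: /zdw/; trying suffixes from longest down, /dw/ is the first permitted one, so coda /z/ | onset /dw/.
σ2/σ3 boundary: /zmz/ — longest licit onset from the right is /z/, leaving /zm/ as coda.
σ3/σ4 boundary: /pf/ splits as /p/ + /f/ (/f/ is the longest suffix that is a licit onset).
σ4/σ5 boundary: /fr/ is a licit onset in full, so it all attaches to the next syllable.
Putting it together: duz.dwizm.zap.fi.frawt.
Syllable 5 is /frawt/ with coda /wt/, so it is closed.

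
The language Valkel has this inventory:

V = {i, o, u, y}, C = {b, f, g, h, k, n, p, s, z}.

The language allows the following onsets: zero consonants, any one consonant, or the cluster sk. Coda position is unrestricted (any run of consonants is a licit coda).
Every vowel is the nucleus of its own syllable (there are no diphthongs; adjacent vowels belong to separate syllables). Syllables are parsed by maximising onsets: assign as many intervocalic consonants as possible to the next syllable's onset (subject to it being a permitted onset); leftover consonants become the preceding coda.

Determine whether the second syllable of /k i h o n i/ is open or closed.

The vowels are i, o, i — 3 nuclei, so 3 syllables.
/i…o/ gap (V1→V2): /h/ → onset of the next syllable (single consonants are always licit onsets).
/o…i/ gap (V2→V3): /n/ → onset of the next syllable (single consonants are always licit onsets).
Putting it together: ki.ho.ni.
Syllable 2 is /ho/; it ends in its nucleus with no coda, so it is open.

open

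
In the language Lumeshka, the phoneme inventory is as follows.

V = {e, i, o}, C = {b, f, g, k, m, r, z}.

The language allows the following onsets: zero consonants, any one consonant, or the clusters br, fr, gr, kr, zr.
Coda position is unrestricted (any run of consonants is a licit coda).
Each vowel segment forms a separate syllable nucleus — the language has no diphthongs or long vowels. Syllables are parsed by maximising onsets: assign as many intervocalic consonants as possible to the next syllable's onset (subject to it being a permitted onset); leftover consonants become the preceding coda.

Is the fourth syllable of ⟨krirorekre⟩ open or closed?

Nuclei (vowels): i, o, e, e → 4 syllables.
/i…o/ gap (V1→V2): just /r/ — single C goes to the following onset.
/o…e/ gap (V2→V3): /r/ → onset of the next syllable (single consonants are always licit onsets).
/e…e/ gap (V3→V4): /kr/ — entire cluster is a permitted onset → onset /kr/, coda ∅.
Putting it together: kri.ro.re.kre.
Syllable 4 is /kre/; it ends in its nucleus with no coda, so it is open.

open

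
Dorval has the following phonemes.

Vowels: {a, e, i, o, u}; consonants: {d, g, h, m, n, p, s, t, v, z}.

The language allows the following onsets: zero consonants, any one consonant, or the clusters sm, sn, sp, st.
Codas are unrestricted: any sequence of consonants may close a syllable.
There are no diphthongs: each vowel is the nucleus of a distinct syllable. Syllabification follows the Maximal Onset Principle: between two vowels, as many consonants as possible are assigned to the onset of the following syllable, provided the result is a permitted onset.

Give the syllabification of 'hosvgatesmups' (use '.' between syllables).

hosv.ga.te.smups

The vowels are o, a, e, u — 4 nuclei, so 4 syllables.
V1 /o/ – V2 /a/: /svg/ — longest licit onset from the right is /g/, leaving /sv/ as coda.
V2 /a/ – V3 /e/: /t/ is a single consonant, so it becomes the next onset.
V3 /e/ – V4 /u/: /sm/ is a licit onset in full, so it all attaches to the next syllable.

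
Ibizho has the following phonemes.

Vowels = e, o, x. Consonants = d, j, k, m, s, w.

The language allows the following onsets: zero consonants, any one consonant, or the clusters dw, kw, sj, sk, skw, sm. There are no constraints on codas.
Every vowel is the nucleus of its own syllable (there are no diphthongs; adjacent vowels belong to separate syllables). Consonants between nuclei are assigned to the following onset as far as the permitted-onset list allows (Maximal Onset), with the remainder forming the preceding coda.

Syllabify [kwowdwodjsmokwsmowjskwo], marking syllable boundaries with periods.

kwow.dwodj.smokw.smowj.skwo

Nuclei (vowels): o, o, o, o, o → 5 syllables.
Between /o/ (V1) and /o/ (V2): /wdw/; trying suffixes from longest down, /dw/ is the first permitted one, so coda /w/ | onset /dw/.
Between /o/ (V2) and /o/ (V3): cluster /djsm/ — the longest permitted-onset suffix is /sm/; onset = /sm/, preceding coda = /dj/.
Between /o/ (V3) and /o/ (V4): /kwsm/; trying suffixes from longest down, /sm/ is the first permitted one, so coda /kw/ | onset /sm/.
Between /o/ (V4) and /o/ (V5): /wjskw/ splits as /wj/ + /skw/ (/skw/ is the longest suffix that is a licit onset).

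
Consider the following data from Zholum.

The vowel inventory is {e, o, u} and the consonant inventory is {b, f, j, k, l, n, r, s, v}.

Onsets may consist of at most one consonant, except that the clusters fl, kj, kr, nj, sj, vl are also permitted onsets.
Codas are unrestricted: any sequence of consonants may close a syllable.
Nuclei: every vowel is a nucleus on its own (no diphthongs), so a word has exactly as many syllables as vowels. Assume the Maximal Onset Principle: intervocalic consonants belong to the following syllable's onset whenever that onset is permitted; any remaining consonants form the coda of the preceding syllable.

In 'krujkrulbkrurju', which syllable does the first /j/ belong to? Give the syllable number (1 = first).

The vowels are u, u, u, u — 4 nuclei, so 4 syllables.
/u…u/ gap (V1→V2): /jkr/ — longest licit onset from the right is /kr/, leaving /j/ as coda.
/u…u/ gap (V2→V3): /lbkr/ — longest licit onset from the right is /kr/, leaving /lb/ as coda.
/u…u/ gap (V3→V4): /rj/ — longest licit onset from the right is /j/, leaving /r/ as coda.
Result: kruj.krulb.krur.ju.
The first /j/ is in the coda of syllable 1 (/kruj/).

1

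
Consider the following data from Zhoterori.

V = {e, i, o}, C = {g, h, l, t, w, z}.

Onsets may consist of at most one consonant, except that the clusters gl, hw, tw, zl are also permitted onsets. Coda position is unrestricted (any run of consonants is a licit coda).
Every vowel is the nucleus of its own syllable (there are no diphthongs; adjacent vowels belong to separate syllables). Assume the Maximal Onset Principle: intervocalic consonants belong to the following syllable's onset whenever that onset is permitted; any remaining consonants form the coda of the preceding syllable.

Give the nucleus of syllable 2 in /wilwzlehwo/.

e

Vowels present: i, e, o; each is a nucleus, giving 3 syllables.
The second nucleus (vowel 2 from the left) is /e/.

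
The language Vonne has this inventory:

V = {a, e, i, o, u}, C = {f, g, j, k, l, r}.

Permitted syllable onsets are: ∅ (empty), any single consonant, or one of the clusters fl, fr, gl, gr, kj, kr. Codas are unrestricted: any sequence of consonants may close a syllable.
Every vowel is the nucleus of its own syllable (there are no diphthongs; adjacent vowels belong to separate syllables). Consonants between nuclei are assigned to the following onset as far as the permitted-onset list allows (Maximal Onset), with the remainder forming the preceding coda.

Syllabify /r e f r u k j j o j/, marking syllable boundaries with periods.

re.frukj.joj

The vowels are e, u, o — 3 nuclei, so 3 syllables.
V1 /e/ – V2 /u/: /fr/ — entire cluster is a permitted onset → onset /fr/, coda ∅.
V2 /u/ – V3 /o/: cluster /kjj/ — the longest permitted-onset suffix is /j/; onset = /j/, preceding coda = /kj/.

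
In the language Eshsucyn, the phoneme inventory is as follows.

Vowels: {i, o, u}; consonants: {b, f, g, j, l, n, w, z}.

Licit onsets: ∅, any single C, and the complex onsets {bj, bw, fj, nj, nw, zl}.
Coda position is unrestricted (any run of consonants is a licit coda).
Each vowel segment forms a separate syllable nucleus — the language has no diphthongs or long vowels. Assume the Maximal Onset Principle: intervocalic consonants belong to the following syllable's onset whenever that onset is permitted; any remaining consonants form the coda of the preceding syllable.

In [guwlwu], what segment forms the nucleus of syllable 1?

Nuclei (vowels): u, u → 2 syllables.
The first nucleus (vowel 1 from the left) is /u/.

u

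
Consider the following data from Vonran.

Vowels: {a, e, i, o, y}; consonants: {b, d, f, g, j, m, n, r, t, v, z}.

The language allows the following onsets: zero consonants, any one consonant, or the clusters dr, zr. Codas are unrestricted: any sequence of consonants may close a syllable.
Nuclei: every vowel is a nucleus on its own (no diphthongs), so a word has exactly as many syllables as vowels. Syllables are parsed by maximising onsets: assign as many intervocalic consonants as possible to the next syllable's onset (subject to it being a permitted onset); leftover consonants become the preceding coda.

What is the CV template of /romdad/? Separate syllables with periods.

Vowels present: o, a; each is a nucleus, giving 2 syllables.
/o…a/ gap (V1→V2): /md/ splits as /m/ + /d/ (/d/ is the longest suffix that is a licit onset).
Putting it together: rom.dad.
Mapping each syllable to C/V: /rom/ → CVC, /dad/ → CVC.

CVC.CVC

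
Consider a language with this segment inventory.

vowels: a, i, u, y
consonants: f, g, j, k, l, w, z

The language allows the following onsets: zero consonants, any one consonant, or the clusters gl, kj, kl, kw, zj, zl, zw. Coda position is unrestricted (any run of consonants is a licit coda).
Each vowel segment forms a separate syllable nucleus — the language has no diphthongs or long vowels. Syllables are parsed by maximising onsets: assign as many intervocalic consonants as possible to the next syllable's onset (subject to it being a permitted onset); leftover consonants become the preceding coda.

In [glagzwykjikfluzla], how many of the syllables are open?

3

Nuclei (vowels): a, y, i, u, a → 5 syllables.
σ1/σ2 boundary: cluster /gzw/ — the longest permitted-onset suffix is /zw/; onset = /zw/, preceding coda = /g/.
σ2/σ3 boundary: /kj/ is a licit onset in full, so it all attaches to the next syllable.
σ3/σ4 boundary: /kfl/; trying suffixes from longest down, /l/ is the first permitted one, so coda /kf/ | onset /l/.
σ4/σ5 boundary: /zl/ is a licit onset in full, so it all attaches to the next syllable.
Result: glag.zwy.kjikf.lu.zla.
Classifying each syllable: /glag/ (closed), /zwy/ (open), /kjikf/ (closed), /lu/ (open), /zla/ (open).
Open syllables: 3.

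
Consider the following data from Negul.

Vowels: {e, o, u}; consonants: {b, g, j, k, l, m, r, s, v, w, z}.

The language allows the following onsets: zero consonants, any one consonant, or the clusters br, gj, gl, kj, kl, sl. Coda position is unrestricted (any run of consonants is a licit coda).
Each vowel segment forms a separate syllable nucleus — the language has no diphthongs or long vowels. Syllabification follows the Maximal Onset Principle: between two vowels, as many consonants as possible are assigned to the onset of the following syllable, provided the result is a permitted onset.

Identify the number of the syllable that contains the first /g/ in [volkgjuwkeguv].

2

Nuclei (vowels): o, u, e, u → 4 syllables.
σ1/σ2 boundary: cluster /lkgj/ — the longest permitted-onset suffix is /gj/; onset = /gj/, preceding coda = /lk/.
σ2/σ3 boundary: /wk/ — longest licit onset from the right is /k/, leaving /w/ as coda.
σ3/σ4 boundary: just /g/ — single C goes to the following onset.
Result: volk.gjuw.ke.guv.
The first /g/ is in the onset of syllable 2 (/gjuw/).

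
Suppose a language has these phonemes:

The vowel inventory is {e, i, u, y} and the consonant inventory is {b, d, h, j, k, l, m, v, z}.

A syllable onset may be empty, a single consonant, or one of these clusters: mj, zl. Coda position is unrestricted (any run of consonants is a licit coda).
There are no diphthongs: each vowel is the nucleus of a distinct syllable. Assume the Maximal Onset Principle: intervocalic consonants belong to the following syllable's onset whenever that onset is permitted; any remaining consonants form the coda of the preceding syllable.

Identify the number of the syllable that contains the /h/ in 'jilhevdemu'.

2

Vowels present: i, e, e, u; each is a nucleus, giving 4 syllables.
V1 /i/ – V2 /e/: /lh/ — longest licit onset from the right is /h/, leaving /l/ as coda.
V2 /e/ – V3 /e/: /vd/ — longest licit onset from the right is /d/, leaving /v/ as coda.
V3 /e/ – V4 /u/: just /m/ — single C goes to the following onset.
Putting it together: jil.hev.de.mu.
The /h/ is in the onset of syllable 2 (/hev/).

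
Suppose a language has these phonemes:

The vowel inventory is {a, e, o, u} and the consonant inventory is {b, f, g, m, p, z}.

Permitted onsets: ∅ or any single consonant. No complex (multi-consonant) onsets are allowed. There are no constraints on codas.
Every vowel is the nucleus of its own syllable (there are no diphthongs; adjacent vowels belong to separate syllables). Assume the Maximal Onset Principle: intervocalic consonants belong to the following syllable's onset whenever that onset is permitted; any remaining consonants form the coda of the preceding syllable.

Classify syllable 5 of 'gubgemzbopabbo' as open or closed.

open

The vowels are u, e, o, a, o — 5 nuclei, so 5 syllables.
σ1/σ2 boundary: /bg/ — longest licit onset from the right is /g/, leaving /b/ as coda.
σ2/σ3 boundary: cluster /mzb/ — the longest permitted-onset suffix is /b/; onset = /b/, preceding coda = /mz/.
σ3/σ4 boundary: /p/ → onset of the next syllable (single consonants are always licit onsets).
σ4/σ5 boundary: /bb/ — longest licit onset from the right is /b/, leaving /b/ as coda.
Putting it together: gub.gemz.bo.pab.bo.
Syllable 5 is /bo/; it ends in its nucleus with no coda, so it is open.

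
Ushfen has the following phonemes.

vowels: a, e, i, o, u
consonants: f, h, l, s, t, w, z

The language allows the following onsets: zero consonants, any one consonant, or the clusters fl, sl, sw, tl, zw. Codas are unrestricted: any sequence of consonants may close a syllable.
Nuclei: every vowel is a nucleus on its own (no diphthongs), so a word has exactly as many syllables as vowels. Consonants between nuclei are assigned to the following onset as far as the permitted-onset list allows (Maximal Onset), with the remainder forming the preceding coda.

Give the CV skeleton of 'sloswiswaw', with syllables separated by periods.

CCV.CCV.CCVC

The vowels are o, i, a — 3 nuclei, so 3 syllables.
/o…i/ gap (V1→V2): cluster /sw/ — /sw/ is itself a permitted onset, so the whole cluster goes right; preceding coda = ∅.
/i…a/ gap (V2→V3): /sw/ is a licit onset in full, so it all attaches to the next syllable.
Putting it together: slo.swi.swaw.
Mapping each syllable to C/V: /slo/ → CCV, /swi/ → CCV, /swaw/ → CCVC.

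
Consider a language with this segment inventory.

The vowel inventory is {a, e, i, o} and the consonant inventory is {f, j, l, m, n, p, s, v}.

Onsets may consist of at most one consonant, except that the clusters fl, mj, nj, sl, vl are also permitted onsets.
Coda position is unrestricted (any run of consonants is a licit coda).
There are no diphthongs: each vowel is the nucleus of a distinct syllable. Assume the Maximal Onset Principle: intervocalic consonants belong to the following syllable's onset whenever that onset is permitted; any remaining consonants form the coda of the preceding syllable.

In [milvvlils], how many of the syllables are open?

Vowels present: i, i; each is a nucleus, giving 2 syllables.
Between /i/ (V1) and /i/ (V2): /lvvl/; trying suffixes from longest down, /vl/ is the first permitted one, so coda /lv/ | onset /vl/.
Result: milv.vlils.
Classifying each syllable: /milv/ (closed), /vlils/ (closed).
Open syllables: 0.

0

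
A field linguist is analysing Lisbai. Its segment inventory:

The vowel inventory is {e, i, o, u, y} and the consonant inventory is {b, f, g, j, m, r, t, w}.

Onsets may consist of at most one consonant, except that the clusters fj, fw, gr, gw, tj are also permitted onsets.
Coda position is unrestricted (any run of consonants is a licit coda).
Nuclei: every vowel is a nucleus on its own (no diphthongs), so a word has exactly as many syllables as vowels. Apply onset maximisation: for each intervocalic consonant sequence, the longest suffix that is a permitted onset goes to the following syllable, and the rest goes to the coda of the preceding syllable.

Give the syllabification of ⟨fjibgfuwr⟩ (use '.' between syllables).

Vowels present: i, u; each is a nucleus, giving 2 syllables.
V1 /i/ – V2 /u/: /bgf/; trying suffixes from longest down, /f/ is the first permitted one, so coda /bg/ | onset /f/.

fjibg.fuwr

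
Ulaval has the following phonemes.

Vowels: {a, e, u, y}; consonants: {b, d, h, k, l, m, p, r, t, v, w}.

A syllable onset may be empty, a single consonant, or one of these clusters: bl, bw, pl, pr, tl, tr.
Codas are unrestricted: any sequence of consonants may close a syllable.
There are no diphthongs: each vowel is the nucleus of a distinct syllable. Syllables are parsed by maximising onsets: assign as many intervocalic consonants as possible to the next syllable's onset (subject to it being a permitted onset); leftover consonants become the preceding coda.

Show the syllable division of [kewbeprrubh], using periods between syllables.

kew.bepr.rubh

The vowels are e, e, u — 3 nuclei, so 3 syllables.
/e…e/ gap (V1→V2): cluster /wb/ — the longest permitted-onset suffix is /b/; onset = /b/, preceding coda = /w/.
/e…u/ gap (V2→V3): cluster /prr/ — the longest permitted-onset suffix is /r/; onset = /r/, preceding coda = /pr/.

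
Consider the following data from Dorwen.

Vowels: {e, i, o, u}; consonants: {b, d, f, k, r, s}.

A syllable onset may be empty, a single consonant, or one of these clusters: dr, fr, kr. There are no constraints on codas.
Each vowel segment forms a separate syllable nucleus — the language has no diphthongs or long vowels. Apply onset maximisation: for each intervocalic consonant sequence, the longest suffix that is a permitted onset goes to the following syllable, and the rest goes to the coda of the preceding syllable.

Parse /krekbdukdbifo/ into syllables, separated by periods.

krekb.dukd.bi.fo

Vowels present: e, u, i, o; each is a nucleus, giving 4 syllables.
σ1/σ2 boundary: /kbd/; trying suffixes from longest down, /d/ is the first permitted one, so coda /kb/ | onset /d/.
σ2/σ3 boundary: /kdb/; trying suffixes from longest down, /b/ is the first permitted one, so coda /kd/ | onset /b/.
σ3/σ4 boundary: just /f/ — single C goes to the following onset.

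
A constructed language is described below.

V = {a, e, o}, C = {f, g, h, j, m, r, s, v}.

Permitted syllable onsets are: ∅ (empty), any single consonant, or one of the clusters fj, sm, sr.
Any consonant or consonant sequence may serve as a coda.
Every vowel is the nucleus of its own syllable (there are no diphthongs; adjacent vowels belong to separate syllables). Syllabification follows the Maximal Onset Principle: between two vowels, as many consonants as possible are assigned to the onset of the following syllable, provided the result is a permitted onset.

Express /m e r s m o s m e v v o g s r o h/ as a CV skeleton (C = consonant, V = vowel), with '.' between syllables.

Nuclei (vowels): e, o, e, o, o → 5 syllables.
/e…o/ gap (V1→V2): /rsm/ splits as /r/ + /sm/ (/sm/ is the longest suffix that is a licit onset).
/o…e/ gap (V2→V3): cluster /sm/ — /sm/ is itself a permitted onset, so the whole cluster goes right; preceding coda = ∅.
/e…o/ gap (V3→V4): /vv/; trying suffixes from longest down, /v/ is the first permitted one, so coda /v/ | onset /v/.
/o…o/ gap (V4→V5): /gsr/; trying suffixes from longest down, /sr/ is the first permitted one, so coda /g/ | onset /sr/.
Result: mer.smo.smev.vog.sroh.
Mapping each syllable to C/V: /mer/ → CVC, /smo/ → CCV, /smev/ → CCVC, /vog/ → CVC, /sroh/ → CCVC.

CVC.CCV.CCVC.CVC.CCVC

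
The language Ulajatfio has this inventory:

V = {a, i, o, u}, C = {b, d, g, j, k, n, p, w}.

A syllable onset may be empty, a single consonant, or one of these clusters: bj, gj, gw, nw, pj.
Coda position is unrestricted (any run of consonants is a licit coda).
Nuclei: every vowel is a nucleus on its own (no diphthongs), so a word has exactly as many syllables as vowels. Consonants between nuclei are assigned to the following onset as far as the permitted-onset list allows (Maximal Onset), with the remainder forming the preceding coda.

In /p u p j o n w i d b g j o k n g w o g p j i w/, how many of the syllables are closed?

4

Nuclei (vowels): u, o, i, o, o, i → 6 syllables.
V1 /u/ – V2 /o/: /pj/ — entire cluster is a permitted onset → onset /pj/, coda ∅.
V2 /o/ – V3 /i/: /nw/ is a licit onset in full, so it all attaches to the next syllable.
V3 /i/ – V4 /o/: /dbgj/; trying suffixes from longest down, /gj/ is the first permitted one, so coda /db/ | onset /gj/.
V4 /o/ – V5 /o/: /kngw/ — longest licit onset from the right is /gw/, leaving /kn/ as coda.
V5 /o/ – V6 /i/: cluster /gpj/ — the longest permitted-onset suffix is /pj/; onset = /pj/, preceding coda = /g/.
So the parse is pu.pjo.nwidb.gjokn.gwog.pjiw.
Classifying each syllable: /pu/ (open), /pjo/ (open), /nwidb/ (closed), /gjokn/ (closed), /gwog/ (closed), /pjiw/ (closed).
Closed syllables: 4.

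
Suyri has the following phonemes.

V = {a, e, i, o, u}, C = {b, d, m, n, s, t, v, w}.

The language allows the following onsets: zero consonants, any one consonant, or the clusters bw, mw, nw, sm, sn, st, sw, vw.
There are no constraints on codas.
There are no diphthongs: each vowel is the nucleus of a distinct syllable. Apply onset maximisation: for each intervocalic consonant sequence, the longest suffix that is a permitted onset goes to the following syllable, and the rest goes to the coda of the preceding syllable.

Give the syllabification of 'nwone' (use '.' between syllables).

nwo.ne

Nuclei (vowels): o, e → 2 syllables.
Between /o/ (V1) and /e/ (V2): /n/ is a single consonant, so it becomes the next onset.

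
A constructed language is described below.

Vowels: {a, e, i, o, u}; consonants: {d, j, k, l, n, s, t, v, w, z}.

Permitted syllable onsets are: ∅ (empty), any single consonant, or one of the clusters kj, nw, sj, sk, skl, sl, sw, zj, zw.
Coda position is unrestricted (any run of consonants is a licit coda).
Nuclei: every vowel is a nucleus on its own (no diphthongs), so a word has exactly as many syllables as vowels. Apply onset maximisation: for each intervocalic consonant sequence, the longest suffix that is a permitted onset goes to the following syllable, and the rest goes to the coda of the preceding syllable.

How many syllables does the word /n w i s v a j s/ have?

Nuclei (vowels): i, a → 2 syllables.

2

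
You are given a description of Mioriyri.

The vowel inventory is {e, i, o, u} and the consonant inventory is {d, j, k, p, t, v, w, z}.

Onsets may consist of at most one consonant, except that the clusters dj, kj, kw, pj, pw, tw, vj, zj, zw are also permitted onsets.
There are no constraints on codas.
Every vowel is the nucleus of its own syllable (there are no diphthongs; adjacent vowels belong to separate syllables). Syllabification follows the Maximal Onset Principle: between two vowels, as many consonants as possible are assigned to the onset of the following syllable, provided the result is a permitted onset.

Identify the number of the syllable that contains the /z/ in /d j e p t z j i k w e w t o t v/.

2

Nuclei (vowels): e, i, e, o → 4 syllables.
V1 /e/ – V2 /i/: /ptzj/; trying suffixes from longest down, /zj/ is the first permitted one, so coda /pt/ | onset /zj/.
V2 /i/ – V3 /e/: /kw/ is a licit onset in full, so it all attaches to the next syllable.
V3 /e/ – V4 /o/: /wt/; trying suffixes from longest down, /t/ is the first permitted one, so coda /w/ | onset /t/.
So the parse is djept.zji.kwew.totv.
The /z/ is in the onset of syllable 2 (/zji/).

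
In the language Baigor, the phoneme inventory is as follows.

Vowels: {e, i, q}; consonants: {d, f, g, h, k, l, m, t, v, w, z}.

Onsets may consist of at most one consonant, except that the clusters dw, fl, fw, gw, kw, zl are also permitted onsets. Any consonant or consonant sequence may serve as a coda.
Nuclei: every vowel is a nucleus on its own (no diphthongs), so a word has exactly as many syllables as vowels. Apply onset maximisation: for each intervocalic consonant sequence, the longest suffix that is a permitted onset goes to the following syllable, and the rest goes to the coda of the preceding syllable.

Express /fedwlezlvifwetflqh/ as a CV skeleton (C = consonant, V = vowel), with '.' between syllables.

CVCC.CVCC.CV.CCVC.CCVC

Vowels present: e, e, i, e, q; each is a nucleus, giving 5 syllables.
Between /e/ (V1) and /e/ (V2): /dwl/; trying suffixes from longest down, /l/ is the first permitted one, so coda /dw/ | onset /l/.
Between /e/ (V2) and /i/ (V3): /zlv/ — longest licit onset from the right is /v/, leaving /zl/ as coda.
Between /i/ (V3) and /e/ (V4): /fw/ is a licit onset in full, so it all attaches to the next syllable.
Between /e/ (V4) and /q/ (V5): /tfl/; trying suffixes from longest down, /fl/ is the first permitted one, so coda /t/ | onset /fl/.
Syllabification: fedw.lezl.vi.fwet.flqh.
Mapping each syllable to C/V: /fedw/ → CVCC, /lezl/ → CVCC, /vi/ → CV, /fwet/ → CCVC, /flqh/ → CCVC.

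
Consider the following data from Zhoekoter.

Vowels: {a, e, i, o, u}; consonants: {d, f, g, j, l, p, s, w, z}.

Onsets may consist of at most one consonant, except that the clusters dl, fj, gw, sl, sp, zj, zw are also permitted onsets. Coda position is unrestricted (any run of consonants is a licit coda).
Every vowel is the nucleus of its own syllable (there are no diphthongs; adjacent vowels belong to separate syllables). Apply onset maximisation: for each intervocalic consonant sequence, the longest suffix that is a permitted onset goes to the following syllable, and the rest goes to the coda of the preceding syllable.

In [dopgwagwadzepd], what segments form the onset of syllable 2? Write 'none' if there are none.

gw

Nuclei (vowels): o, a, a, e → 4 syllables.
/o…a/ gap (V1→V2): /pgw/ splits as /p/ + /gw/ (/gw/ is the longest suffix that is a licit onset).
/a…a/ gap (V2→V3): /gw/ is a licit onset in full, so it all attaches to the next syllable.
/a…e/ gap (V3→V4): /dz/ splits as /d/ + /z/ (/z/ is the longest suffix that is a licit onset).
Putting it together: dop.gwa.gwad.zepd.
Syllable 2 is /gwa/: onset /gw/, nucleus /a/, coda ∅.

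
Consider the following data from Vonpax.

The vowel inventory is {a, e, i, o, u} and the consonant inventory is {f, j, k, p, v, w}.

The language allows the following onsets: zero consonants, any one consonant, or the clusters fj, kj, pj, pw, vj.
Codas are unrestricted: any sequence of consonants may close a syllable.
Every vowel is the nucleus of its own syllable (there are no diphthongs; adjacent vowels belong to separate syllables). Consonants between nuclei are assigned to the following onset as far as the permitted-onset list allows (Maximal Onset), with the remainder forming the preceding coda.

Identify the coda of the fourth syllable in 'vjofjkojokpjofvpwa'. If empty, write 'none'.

Nuclei (vowels): o, o, o, o, a → 5 syllables.
/o…o/ gap (V1→V2): cluster /fjk/ — the longest permitted-onset suffix is /k/; onset = /k/, preceding coda = /fj/.
/o…o/ gap (V2→V3): /j/ is a single consonant, so it becomes the next onset.
/o…o/ gap (V3→V4): /kpj/ splits as /k/ + /pj/ (/pj/ is the longest suffix that is a licit onset).
/o…a/ gap (V4→V5): cluster /fvpw/ — the longest permitted-onset suffix is /pw/; onset = /pw/, preceding coda = /fv/.
So the parse is vjofj.ko.jok.pjofv.pwa.
Syllable 4 is /pjofv/: onset /pj/, nucleus /o/, coda /fv/.

fv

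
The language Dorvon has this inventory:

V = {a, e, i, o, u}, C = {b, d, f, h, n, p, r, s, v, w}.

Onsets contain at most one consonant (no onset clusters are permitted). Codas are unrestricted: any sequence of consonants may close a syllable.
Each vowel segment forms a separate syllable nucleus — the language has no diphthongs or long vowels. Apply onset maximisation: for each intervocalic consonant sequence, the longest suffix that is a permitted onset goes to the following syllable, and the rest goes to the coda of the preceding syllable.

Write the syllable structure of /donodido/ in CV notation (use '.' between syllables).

Nuclei (vowels): o, o, i, o → 4 syllables.
V1 /o/ – V2 /o/: /n/ is a single consonant, so it becomes the next onset.
V2 /o/ – V3 /i/: /d/ → onset of the next syllable (single consonants are always licit onsets).
V3 /i/ – V4 /o/: just /d/ — single C goes to the following onset.
Putting it together: do.no.di.do.
Mapping each syllable to C/V: /do/ → CV, /no/ → CV, /di/ → CV, /do/ → CV.

CV.CV.CV.CV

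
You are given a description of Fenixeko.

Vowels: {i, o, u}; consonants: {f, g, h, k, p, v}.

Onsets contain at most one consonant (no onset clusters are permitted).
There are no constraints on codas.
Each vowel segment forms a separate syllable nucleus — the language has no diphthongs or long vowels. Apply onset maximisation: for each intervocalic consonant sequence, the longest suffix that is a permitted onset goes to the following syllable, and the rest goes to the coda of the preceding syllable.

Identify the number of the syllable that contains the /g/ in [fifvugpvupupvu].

2

The vowels are i, u, u, u, u — 5 nuclei, so 5 syllables.
V1 /i/ – V2 /u/: /fv/; trying suffixes from longest down, /v/ is the first permitted one, so coda /f/ | onset /v/.
V2 /u/ – V3 /u/: /gpv/ — longest licit onset from the right is /v/, leaving /gp/ as coda.
V3 /u/ – V4 /u/: just /p/ — single C goes to the following onset.
V4 /u/ – V5 /u/: /pv/ splits as /p/ + /v/ (/v/ is the longest suffix that is a licit onset).
Syllabification: fif.vugp.vu.pup.vu.
The /g/ is in the coda of syllable 2 (/vugp/).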